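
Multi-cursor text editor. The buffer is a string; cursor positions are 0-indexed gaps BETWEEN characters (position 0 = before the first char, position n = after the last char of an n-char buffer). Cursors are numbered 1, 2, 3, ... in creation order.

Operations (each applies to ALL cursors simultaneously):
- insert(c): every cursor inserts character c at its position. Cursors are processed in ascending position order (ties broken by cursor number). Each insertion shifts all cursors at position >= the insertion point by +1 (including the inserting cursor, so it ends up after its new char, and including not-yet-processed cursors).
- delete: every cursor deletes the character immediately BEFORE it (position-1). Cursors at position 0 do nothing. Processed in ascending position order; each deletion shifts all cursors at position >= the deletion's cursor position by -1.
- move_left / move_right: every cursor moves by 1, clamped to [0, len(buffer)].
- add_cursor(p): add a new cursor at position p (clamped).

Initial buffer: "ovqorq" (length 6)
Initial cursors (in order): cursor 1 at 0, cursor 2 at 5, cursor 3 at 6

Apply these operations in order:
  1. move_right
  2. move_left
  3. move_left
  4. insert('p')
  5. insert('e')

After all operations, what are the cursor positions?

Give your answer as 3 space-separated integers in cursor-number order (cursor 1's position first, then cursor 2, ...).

Answer: 2 10 10

Derivation:
After op 1 (move_right): buffer="ovqorq" (len 6), cursors c1@1 c2@6 c3@6, authorship ......
After op 2 (move_left): buffer="ovqorq" (len 6), cursors c1@0 c2@5 c3@5, authorship ......
After op 3 (move_left): buffer="ovqorq" (len 6), cursors c1@0 c2@4 c3@4, authorship ......
After op 4 (insert('p')): buffer="povqopprq" (len 9), cursors c1@1 c2@7 c3@7, authorship 1....23..
After op 5 (insert('e')): buffer="peovqoppeerq" (len 12), cursors c1@2 c2@10 c3@10, authorship 11....2323..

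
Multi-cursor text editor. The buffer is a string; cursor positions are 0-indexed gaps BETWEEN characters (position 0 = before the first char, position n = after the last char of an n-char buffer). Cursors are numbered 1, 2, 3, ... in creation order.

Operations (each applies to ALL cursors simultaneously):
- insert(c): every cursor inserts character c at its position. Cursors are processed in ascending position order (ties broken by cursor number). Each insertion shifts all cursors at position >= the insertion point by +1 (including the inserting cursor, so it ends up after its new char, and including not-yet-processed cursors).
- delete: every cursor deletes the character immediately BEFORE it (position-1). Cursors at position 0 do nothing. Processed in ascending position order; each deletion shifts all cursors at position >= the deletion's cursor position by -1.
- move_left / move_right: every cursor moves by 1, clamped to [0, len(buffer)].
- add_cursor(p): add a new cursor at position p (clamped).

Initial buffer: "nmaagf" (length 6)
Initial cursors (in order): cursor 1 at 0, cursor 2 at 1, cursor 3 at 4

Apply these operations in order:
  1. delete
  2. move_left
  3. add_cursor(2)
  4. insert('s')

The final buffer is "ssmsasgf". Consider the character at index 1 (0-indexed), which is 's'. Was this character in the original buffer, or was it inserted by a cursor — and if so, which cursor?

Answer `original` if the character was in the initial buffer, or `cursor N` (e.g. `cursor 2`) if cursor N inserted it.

Answer: cursor 2

Derivation:
After op 1 (delete): buffer="magf" (len 4), cursors c1@0 c2@0 c3@2, authorship ....
After op 2 (move_left): buffer="magf" (len 4), cursors c1@0 c2@0 c3@1, authorship ....
After op 3 (add_cursor(2)): buffer="magf" (len 4), cursors c1@0 c2@0 c3@1 c4@2, authorship ....
After op 4 (insert('s')): buffer="ssmsasgf" (len 8), cursors c1@2 c2@2 c3@4 c4@6, authorship 12.3.4..
Authorship (.=original, N=cursor N): 1 2 . 3 . 4 . .
Index 1: author = 2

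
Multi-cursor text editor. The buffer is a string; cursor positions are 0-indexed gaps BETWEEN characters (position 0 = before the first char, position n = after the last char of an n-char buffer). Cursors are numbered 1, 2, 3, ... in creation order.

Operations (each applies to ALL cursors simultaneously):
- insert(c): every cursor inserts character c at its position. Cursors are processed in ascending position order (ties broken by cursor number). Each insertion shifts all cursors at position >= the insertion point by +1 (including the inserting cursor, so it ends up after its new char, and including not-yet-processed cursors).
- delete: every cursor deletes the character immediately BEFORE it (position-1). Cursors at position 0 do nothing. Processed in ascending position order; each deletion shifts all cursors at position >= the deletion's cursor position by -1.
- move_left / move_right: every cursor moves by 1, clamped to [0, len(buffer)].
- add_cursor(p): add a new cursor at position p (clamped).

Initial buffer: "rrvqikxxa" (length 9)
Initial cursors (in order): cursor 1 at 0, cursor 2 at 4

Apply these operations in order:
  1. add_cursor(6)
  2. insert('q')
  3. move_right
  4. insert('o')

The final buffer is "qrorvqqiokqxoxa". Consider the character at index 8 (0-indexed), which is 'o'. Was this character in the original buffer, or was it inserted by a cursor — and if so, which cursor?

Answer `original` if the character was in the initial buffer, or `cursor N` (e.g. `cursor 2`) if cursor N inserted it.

Answer: cursor 2

Derivation:
After op 1 (add_cursor(6)): buffer="rrvqikxxa" (len 9), cursors c1@0 c2@4 c3@6, authorship .........
After op 2 (insert('q')): buffer="qrrvqqikqxxa" (len 12), cursors c1@1 c2@6 c3@9, authorship 1....2..3...
After op 3 (move_right): buffer="qrrvqqikqxxa" (len 12), cursors c1@2 c2@7 c3@10, authorship 1....2..3...
After op 4 (insert('o')): buffer="qrorvqqiokqxoxa" (len 15), cursors c1@3 c2@9 c3@13, authorship 1.1...2.2.3.3..
Authorship (.=original, N=cursor N): 1 . 1 . . . 2 . 2 . 3 . 3 . .
Index 8: author = 2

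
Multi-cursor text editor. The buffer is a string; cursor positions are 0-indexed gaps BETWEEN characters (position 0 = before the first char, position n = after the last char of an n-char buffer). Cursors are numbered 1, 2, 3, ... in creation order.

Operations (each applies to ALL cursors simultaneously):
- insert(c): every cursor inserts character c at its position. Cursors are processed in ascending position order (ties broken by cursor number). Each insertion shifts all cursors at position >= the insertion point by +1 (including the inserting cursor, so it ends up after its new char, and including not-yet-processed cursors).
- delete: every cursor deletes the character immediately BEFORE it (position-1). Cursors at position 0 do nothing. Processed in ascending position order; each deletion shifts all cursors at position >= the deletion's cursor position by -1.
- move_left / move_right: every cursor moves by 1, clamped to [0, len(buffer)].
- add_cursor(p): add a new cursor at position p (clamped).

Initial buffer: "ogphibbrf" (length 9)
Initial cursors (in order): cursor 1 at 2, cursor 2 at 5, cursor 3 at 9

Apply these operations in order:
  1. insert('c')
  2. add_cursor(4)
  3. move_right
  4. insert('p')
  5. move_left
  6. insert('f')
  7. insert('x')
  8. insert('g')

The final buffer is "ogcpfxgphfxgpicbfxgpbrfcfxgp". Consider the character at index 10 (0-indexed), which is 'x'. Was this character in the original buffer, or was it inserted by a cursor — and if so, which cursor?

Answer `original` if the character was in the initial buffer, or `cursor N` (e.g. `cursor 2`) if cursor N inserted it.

After op 1 (insert('c')): buffer="ogcphicbbrfc" (len 12), cursors c1@3 c2@7 c3@12, authorship ..1...2....3
After op 2 (add_cursor(4)): buffer="ogcphicbbrfc" (len 12), cursors c1@3 c4@4 c2@7 c3@12, authorship ..1...2....3
After op 3 (move_right): buffer="ogcphicbbrfc" (len 12), cursors c1@4 c4@5 c2@8 c3@12, authorship ..1...2....3
After op 4 (insert('p')): buffer="ogcpphpicbpbrfcp" (len 16), cursors c1@5 c4@7 c2@11 c3@16, authorship ..1.1.4.2.2...33
After op 5 (move_left): buffer="ogcpphpicbpbrfcp" (len 16), cursors c1@4 c4@6 c2@10 c3@15, authorship ..1.1.4.2.2...33
After op 6 (insert('f')): buffer="ogcpfphfpicbfpbrfcfp" (len 20), cursors c1@5 c4@8 c2@13 c3@19, authorship ..1.11.44.2.22...333
After op 7 (insert('x')): buffer="ogcpfxphfxpicbfxpbrfcfxp" (len 24), cursors c1@6 c4@10 c2@16 c3@23, authorship ..1.111.444.2.222...3333
After op 8 (insert('g')): buffer="ogcpfxgphfxgpicbfxgpbrfcfxgp" (len 28), cursors c1@7 c4@12 c2@19 c3@27, authorship ..1.1111.4444.2.2222...33333
Authorship (.=original, N=cursor N): . . 1 . 1 1 1 1 . 4 4 4 4 . 2 . 2 2 2 2 . . . 3 3 3 3 3
Index 10: author = 4

Answer: cursor 4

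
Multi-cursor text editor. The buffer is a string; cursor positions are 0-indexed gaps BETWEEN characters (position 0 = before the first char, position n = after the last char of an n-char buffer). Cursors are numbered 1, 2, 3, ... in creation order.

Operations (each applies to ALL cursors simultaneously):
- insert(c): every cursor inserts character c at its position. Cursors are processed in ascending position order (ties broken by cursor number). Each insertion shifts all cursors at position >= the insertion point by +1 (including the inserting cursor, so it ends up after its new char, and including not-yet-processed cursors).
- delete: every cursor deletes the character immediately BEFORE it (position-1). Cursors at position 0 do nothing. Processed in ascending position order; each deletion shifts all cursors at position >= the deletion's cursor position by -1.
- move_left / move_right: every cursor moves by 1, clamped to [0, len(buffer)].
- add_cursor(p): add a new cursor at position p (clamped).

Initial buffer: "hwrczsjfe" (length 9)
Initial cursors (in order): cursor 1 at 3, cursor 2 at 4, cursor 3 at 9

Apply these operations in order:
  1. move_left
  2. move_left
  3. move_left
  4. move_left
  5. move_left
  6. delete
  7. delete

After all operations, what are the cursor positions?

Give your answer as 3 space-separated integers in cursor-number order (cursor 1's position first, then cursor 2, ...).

After op 1 (move_left): buffer="hwrczsjfe" (len 9), cursors c1@2 c2@3 c3@8, authorship .........
After op 2 (move_left): buffer="hwrczsjfe" (len 9), cursors c1@1 c2@2 c3@7, authorship .........
After op 3 (move_left): buffer="hwrczsjfe" (len 9), cursors c1@0 c2@1 c3@6, authorship .........
After op 4 (move_left): buffer="hwrczsjfe" (len 9), cursors c1@0 c2@0 c3@5, authorship .........
After op 5 (move_left): buffer="hwrczsjfe" (len 9), cursors c1@0 c2@0 c3@4, authorship .........
After op 6 (delete): buffer="hwrzsjfe" (len 8), cursors c1@0 c2@0 c3@3, authorship ........
After op 7 (delete): buffer="hwzsjfe" (len 7), cursors c1@0 c2@0 c3@2, authorship .......

Answer: 0 0 2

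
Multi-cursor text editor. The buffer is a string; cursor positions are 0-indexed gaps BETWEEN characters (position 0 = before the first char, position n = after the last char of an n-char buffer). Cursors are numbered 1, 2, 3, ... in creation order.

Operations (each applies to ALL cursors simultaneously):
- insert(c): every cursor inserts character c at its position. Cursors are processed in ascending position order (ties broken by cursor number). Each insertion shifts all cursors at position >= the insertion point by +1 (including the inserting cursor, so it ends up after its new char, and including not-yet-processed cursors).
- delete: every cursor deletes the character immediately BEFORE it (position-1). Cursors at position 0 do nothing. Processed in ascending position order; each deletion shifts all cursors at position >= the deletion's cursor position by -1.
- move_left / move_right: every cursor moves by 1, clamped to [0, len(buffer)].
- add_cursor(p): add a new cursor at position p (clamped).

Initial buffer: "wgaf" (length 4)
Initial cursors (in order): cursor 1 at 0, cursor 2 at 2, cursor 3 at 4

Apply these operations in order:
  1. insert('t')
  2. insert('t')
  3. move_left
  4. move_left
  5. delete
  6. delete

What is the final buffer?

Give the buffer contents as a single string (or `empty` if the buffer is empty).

Answer: tttttt

Derivation:
After op 1 (insert('t')): buffer="twgtaft" (len 7), cursors c1@1 c2@4 c3@7, authorship 1..2..3
After op 2 (insert('t')): buffer="ttwgttaftt" (len 10), cursors c1@2 c2@6 c3@10, authorship 11..22..33
After op 3 (move_left): buffer="ttwgttaftt" (len 10), cursors c1@1 c2@5 c3@9, authorship 11..22..33
After op 4 (move_left): buffer="ttwgttaftt" (len 10), cursors c1@0 c2@4 c3@8, authorship 11..22..33
After op 5 (delete): buffer="ttwttatt" (len 8), cursors c1@0 c2@3 c3@6, authorship 11.22.33
After op 6 (delete): buffer="tttttt" (len 6), cursors c1@0 c2@2 c3@4, authorship 112233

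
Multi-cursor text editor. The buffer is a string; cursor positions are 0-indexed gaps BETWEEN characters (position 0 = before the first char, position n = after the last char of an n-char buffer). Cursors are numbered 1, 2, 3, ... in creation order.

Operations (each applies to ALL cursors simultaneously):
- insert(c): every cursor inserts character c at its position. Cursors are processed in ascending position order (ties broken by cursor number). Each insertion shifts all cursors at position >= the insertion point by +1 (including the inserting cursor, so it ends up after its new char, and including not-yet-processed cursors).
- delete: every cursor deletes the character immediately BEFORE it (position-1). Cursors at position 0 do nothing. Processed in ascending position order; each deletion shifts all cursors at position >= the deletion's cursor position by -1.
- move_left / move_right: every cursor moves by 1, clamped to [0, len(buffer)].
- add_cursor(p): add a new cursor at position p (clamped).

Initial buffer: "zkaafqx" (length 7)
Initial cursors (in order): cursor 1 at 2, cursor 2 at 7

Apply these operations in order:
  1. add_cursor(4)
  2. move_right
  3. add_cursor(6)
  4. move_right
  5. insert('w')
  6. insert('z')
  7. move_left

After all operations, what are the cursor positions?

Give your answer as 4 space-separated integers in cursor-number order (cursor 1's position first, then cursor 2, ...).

After op 1 (add_cursor(4)): buffer="zkaafqx" (len 7), cursors c1@2 c3@4 c2@7, authorship .......
After op 2 (move_right): buffer="zkaafqx" (len 7), cursors c1@3 c3@5 c2@7, authorship .......
After op 3 (add_cursor(6)): buffer="zkaafqx" (len 7), cursors c1@3 c3@5 c4@6 c2@7, authorship .......
After op 4 (move_right): buffer="zkaafqx" (len 7), cursors c1@4 c3@6 c2@7 c4@7, authorship .......
After op 5 (insert('w')): buffer="zkaawfqwxww" (len 11), cursors c1@5 c3@8 c2@11 c4@11, authorship ....1..3.24
After op 6 (insert('z')): buffer="zkaawzfqwzxwwzz" (len 15), cursors c1@6 c3@10 c2@15 c4@15, authorship ....11..33.2424
After op 7 (move_left): buffer="zkaawzfqwzxwwzz" (len 15), cursors c1@5 c3@9 c2@14 c4@14, authorship ....11..33.2424

Answer: 5 14 9 14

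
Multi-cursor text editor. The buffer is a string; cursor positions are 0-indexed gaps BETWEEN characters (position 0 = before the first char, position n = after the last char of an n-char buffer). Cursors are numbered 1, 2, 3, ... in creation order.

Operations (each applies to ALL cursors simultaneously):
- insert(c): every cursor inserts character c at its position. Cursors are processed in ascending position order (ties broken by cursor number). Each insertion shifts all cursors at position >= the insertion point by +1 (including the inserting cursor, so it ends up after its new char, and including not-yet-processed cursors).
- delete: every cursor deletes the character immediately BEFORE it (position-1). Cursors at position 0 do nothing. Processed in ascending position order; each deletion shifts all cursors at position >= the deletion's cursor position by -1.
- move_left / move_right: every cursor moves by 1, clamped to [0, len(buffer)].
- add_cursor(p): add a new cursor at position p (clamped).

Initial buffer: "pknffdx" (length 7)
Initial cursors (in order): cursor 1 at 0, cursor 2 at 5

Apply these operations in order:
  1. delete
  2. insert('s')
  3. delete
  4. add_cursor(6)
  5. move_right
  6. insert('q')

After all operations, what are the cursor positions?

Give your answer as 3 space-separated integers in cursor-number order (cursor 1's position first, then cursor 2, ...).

Answer: 2 7 9

Derivation:
After op 1 (delete): buffer="pknfdx" (len 6), cursors c1@0 c2@4, authorship ......
After op 2 (insert('s')): buffer="spknfsdx" (len 8), cursors c1@1 c2@6, authorship 1....2..
After op 3 (delete): buffer="pknfdx" (len 6), cursors c1@0 c2@4, authorship ......
After op 4 (add_cursor(6)): buffer="pknfdx" (len 6), cursors c1@0 c2@4 c3@6, authorship ......
After op 5 (move_right): buffer="pknfdx" (len 6), cursors c1@1 c2@5 c3@6, authorship ......
After op 6 (insert('q')): buffer="pqknfdqxq" (len 9), cursors c1@2 c2@7 c3@9, authorship .1....2.3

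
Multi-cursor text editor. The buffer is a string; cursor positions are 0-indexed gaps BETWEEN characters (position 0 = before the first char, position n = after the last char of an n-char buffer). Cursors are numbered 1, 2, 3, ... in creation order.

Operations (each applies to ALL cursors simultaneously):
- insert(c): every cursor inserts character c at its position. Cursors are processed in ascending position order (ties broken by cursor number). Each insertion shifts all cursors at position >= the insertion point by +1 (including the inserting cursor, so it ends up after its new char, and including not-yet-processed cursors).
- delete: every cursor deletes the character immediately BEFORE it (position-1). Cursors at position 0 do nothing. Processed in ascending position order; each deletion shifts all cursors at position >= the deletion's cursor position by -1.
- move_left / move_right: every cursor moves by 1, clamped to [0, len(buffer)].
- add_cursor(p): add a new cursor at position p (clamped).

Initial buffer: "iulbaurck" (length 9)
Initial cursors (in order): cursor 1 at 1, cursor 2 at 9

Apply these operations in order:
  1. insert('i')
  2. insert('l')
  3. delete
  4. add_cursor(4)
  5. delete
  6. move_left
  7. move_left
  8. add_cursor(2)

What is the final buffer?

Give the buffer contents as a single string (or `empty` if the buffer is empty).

After op 1 (insert('i')): buffer="iiulbaurcki" (len 11), cursors c1@2 c2@11, authorship .1........2
After op 2 (insert('l')): buffer="iilulbaurckil" (len 13), cursors c1@3 c2@13, authorship .11........22
After op 3 (delete): buffer="iiulbaurcki" (len 11), cursors c1@2 c2@11, authorship .1........2
After op 4 (add_cursor(4)): buffer="iiulbaurcki" (len 11), cursors c1@2 c3@4 c2@11, authorship .1........2
After op 5 (delete): buffer="iubaurck" (len 8), cursors c1@1 c3@2 c2@8, authorship ........
After op 6 (move_left): buffer="iubaurck" (len 8), cursors c1@0 c3@1 c2@7, authorship ........
After op 7 (move_left): buffer="iubaurck" (len 8), cursors c1@0 c3@0 c2@6, authorship ........
After op 8 (add_cursor(2)): buffer="iubaurck" (len 8), cursors c1@0 c3@0 c4@2 c2@6, authorship ........

Answer: iubaurck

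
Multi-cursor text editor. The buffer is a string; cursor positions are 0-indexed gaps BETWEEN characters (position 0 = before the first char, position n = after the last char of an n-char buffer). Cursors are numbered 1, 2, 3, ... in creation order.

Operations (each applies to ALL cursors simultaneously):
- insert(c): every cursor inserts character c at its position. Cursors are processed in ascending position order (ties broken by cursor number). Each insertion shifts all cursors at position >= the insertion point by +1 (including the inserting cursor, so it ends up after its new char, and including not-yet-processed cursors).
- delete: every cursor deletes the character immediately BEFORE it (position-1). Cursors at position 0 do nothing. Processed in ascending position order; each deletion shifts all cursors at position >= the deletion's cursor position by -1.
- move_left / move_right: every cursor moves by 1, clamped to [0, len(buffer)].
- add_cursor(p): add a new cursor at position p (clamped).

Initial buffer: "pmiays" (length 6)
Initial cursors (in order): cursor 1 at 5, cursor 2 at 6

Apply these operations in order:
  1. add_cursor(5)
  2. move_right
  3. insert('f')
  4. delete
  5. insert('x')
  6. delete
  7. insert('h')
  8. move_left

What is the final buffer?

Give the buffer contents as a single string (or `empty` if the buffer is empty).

Answer: pmiayshhh

Derivation:
After op 1 (add_cursor(5)): buffer="pmiays" (len 6), cursors c1@5 c3@5 c2@6, authorship ......
After op 2 (move_right): buffer="pmiays" (len 6), cursors c1@6 c2@6 c3@6, authorship ......
After op 3 (insert('f')): buffer="pmiaysfff" (len 9), cursors c1@9 c2@9 c3@9, authorship ......123
After op 4 (delete): buffer="pmiays" (len 6), cursors c1@6 c2@6 c3@6, authorship ......
After op 5 (insert('x')): buffer="pmiaysxxx" (len 9), cursors c1@9 c2@9 c3@9, authorship ......123
After op 6 (delete): buffer="pmiays" (len 6), cursors c1@6 c2@6 c3@6, authorship ......
After op 7 (insert('h')): buffer="pmiayshhh" (len 9), cursors c1@9 c2@9 c3@9, authorship ......123
After op 8 (move_left): buffer="pmiayshhh" (len 9), cursors c1@8 c2@8 c3@8, authorship ......123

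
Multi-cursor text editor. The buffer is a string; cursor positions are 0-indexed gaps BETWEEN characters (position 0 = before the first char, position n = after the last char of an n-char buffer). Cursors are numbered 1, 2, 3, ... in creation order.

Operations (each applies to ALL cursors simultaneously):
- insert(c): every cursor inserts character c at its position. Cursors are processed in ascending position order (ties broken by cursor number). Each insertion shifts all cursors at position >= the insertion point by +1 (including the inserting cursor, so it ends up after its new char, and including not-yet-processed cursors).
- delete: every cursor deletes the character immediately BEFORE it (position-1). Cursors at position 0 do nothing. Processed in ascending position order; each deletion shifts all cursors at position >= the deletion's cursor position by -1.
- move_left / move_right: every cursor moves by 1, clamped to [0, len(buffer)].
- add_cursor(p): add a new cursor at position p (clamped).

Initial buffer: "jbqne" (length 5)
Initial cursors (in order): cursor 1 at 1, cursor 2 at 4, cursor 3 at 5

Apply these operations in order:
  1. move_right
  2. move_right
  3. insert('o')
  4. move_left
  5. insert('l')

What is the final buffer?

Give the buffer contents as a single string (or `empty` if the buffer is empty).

After op 1 (move_right): buffer="jbqne" (len 5), cursors c1@2 c2@5 c3@5, authorship .....
After op 2 (move_right): buffer="jbqne" (len 5), cursors c1@3 c2@5 c3@5, authorship .....
After op 3 (insert('o')): buffer="jbqoneoo" (len 8), cursors c1@4 c2@8 c3@8, authorship ...1..23
After op 4 (move_left): buffer="jbqoneoo" (len 8), cursors c1@3 c2@7 c3@7, authorship ...1..23
After op 5 (insert('l')): buffer="jbqloneollo" (len 11), cursors c1@4 c2@10 c3@10, authorship ...11..2233

Answer: jbqloneollo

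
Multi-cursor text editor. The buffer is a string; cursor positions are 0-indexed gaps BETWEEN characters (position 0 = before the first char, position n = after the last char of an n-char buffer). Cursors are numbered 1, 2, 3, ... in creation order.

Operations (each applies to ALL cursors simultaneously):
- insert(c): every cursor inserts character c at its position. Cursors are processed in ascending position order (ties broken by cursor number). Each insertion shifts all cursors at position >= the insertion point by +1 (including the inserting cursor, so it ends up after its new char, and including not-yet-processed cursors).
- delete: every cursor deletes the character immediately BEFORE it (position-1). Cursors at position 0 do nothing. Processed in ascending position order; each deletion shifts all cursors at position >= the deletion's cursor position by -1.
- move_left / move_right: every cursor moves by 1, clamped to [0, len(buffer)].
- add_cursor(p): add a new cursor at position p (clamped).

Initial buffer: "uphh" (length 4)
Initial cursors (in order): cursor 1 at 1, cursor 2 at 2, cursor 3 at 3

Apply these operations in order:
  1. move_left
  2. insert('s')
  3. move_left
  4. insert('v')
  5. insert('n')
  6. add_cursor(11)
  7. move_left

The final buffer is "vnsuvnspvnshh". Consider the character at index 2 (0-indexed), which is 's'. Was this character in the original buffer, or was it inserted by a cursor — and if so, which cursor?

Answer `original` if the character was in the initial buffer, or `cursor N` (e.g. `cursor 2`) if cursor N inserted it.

After op 1 (move_left): buffer="uphh" (len 4), cursors c1@0 c2@1 c3@2, authorship ....
After op 2 (insert('s')): buffer="suspshh" (len 7), cursors c1@1 c2@3 c3@5, authorship 1.2.3..
After op 3 (move_left): buffer="suspshh" (len 7), cursors c1@0 c2@2 c3@4, authorship 1.2.3..
After op 4 (insert('v')): buffer="vsuvspvshh" (len 10), cursors c1@1 c2@4 c3@7, authorship 11.22.33..
After op 5 (insert('n')): buffer="vnsuvnspvnshh" (len 13), cursors c1@2 c2@6 c3@10, authorship 111.222.333..
After op 6 (add_cursor(11)): buffer="vnsuvnspvnshh" (len 13), cursors c1@2 c2@6 c3@10 c4@11, authorship 111.222.333..
After op 7 (move_left): buffer="vnsuvnspvnshh" (len 13), cursors c1@1 c2@5 c3@9 c4@10, authorship 111.222.333..
Authorship (.=original, N=cursor N): 1 1 1 . 2 2 2 . 3 3 3 . .
Index 2: author = 1

Answer: cursor 1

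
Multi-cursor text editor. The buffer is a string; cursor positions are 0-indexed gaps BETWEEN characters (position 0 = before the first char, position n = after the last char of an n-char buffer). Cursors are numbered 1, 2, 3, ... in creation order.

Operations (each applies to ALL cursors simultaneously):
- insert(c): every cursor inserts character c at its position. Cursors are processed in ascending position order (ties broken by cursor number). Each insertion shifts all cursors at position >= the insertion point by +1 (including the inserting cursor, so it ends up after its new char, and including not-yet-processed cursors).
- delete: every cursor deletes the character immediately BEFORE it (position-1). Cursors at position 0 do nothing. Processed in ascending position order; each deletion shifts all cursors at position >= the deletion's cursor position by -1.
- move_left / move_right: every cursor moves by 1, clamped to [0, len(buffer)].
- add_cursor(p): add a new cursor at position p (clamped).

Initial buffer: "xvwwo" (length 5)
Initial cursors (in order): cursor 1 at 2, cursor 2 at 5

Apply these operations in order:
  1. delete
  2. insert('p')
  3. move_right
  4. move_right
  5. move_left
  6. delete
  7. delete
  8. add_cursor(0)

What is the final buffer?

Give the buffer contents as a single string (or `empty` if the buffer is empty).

After op 1 (delete): buffer="xww" (len 3), cursors c1@1 c2@3, authorship ...
After op 2 (insert('p')): buffer="xpwwp" (len 5), cursors c1@2 c2@5, authorship .1..2
After op 3 (move_right): buffer="xpwwp" (len 5), cursors c1@3 c2@5, authorship .1..2
After op 4 (move_right): buffer="xpwwp" (len 5), cursors c1@4 c2@5, authorship .1..2
After op 5 (move_left): buffer="xpwwp" (len 5), cursors c1@3 c2@4, authorship .1..2
After op 6 (delete): buffer="xpp" (len 3), cursors c1@2 c2@2, authorship .12
After op 7 (delete): buffer="p" (len 1), cursors c1@0 c2@0, authorship 2
After op 8 (add_cursor(0)): buffer="p" (len 1), cursors c1@0 c2@0 c3@0, authorship 2

Answer: p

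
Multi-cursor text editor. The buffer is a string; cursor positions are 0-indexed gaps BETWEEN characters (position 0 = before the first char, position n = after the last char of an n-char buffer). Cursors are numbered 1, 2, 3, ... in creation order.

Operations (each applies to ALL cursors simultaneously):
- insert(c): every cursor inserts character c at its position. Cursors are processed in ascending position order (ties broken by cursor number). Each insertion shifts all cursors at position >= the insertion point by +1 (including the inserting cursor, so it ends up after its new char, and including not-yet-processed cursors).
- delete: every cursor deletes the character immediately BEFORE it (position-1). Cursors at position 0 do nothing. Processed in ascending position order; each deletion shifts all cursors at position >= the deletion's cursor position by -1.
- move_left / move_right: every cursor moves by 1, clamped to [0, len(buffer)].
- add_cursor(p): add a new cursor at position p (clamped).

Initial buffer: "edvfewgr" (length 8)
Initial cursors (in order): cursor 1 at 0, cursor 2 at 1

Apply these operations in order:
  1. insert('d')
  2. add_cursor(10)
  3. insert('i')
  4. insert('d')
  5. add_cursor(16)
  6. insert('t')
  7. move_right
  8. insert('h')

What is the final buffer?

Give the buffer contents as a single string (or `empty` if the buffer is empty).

Answer: didtehdidtdhvfewgridtthh

Derivation:
After op 1 (insert('d')): buffer="deddvfewgr" (len 10), cursors c1@1 c2@3, authorship 1.2.......
After op 2 (add_cursor(10)): buffer="deddvfewgr" (len 10), cursors c1@1 c2@3 c3@10, authorship 1.2.......
After op 3 (insert('i')): buffer="diedidvfewgri" (len 13), cursors c1@2 c2@5 c3@13, authorship 11.22.......3
After op 4 (insert('d')): buffer="didediddvfewgrid" (len 16), cursors c1@3 c2@7 c3@16, authorship 111.222.......33
After op 5 (add_cursor(16)): buffer="didediddvfewgrid" (len 16), cursors c1@3 c2@7 c3@16 c4@16, authorship 111.222.......33
After op 6 (insert('t')): buffer="didtedidtdvfewgridtt" (len 20), cursors c1@4 c2@9 c3@20 c4@20, authorship 1111.2222.......3334
After op 7 (move_right): buffer="didtedidtdvfewgridtt" (len 20), cursors c1@5 c2@10 c3@20 c4@20, authorship 1111.2222.......3334
After op 8 (insert('h')): buffer="didtehdidtdhvfewgridtthh" (len 24), cursors c1@6 c2@12 c3@24 c4@24, authorship 1111.12222.2......333434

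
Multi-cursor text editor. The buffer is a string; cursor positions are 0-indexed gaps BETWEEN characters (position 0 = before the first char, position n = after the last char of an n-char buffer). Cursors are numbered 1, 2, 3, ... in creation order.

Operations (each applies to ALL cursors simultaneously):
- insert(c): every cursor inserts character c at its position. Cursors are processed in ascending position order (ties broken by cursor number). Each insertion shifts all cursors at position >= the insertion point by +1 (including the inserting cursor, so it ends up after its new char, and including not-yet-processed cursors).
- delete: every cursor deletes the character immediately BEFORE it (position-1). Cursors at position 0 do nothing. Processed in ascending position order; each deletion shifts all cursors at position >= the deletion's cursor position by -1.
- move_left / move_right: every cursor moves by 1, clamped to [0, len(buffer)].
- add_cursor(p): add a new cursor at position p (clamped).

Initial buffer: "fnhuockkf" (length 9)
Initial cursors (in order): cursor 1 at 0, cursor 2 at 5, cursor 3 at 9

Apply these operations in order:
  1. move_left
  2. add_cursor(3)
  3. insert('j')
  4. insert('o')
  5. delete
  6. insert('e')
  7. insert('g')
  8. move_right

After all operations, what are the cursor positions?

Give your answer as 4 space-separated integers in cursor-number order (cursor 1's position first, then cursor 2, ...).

Answer: 4 14 21 10

Derivation:
After op 1 (move_left): buffer="fnhuockkf" (len 9), cursors c1@0 c2@4 c3@8, authorship .........
After op 2 (add_cursor(3)): buffer="fnhuockkf" (len 9), cursors c1@0 c4@3 c2@4 c3@8, authorship .........
After op 3 (insert('j')): buffer="jfnhjujockkjf" (len 13), cursors c1@1 c4@5 c2@7 c3@12, authorship 1...4.2....3.
After op 4 (insert('o')): buffer="jofnhjoujoockkjof" (len 17), cursors c1@2 c4@7 c2@10 c3@16, authorship 11...44.22....33.
After op 5 (delete): buffer="jfnhjujockkjf" (len 13), cursors c1@1 c4@5 c2@7 c3@12, authorship 1...4.2....3.
After op 6 (insert('e')): buffer="jefnhjeujeockkjef" (len 17), cursors c1@2 c4@7 c2@10 c3@16, authorship 11...44.22....33.
After op 7 (insert('g')): buffer="jegfnhjegujegockkjegf" (len 21), cursors c1@3 c4@9 c2@13 c3@20, authorship 111...444.222....333.
After op 8 (move_right): buffer="jegfnhjegujegockkjegf" (len 21), cursors c1@4 c4@10 c2@14 c3@21, authorship 111...444.222....333.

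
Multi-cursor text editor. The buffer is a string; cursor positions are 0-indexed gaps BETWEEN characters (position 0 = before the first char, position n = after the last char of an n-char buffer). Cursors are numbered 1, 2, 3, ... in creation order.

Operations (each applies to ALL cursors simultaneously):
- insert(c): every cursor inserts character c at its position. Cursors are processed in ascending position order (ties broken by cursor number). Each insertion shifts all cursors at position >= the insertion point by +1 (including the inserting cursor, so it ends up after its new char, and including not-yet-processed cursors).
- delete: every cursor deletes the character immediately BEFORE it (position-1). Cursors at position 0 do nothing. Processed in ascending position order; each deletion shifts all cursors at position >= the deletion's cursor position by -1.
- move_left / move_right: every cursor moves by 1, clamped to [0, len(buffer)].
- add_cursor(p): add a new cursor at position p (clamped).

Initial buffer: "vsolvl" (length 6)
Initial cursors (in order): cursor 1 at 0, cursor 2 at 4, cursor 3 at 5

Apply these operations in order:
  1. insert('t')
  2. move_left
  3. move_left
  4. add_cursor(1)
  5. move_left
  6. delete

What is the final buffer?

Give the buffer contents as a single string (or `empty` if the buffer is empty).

Answer: tvotvtl

Derivation:
After op 1 (insert('t')): buffer="tvsoltvtl" (len 9), cursors c1@1 c2@6 c3@8, authorship 1....2.3.
After op 2 (move_left): buffer="tvsoltvtl" (len 9), cursors c1@0 c2@5 c3@7, authorship 1....2.3.
After op 3 (move_left): buffer="tvsoltvtl" (len 9), cursors c1@0 c2@4 c3@6, authorship 1....2.3.
After op 4 (add_cursor(1)): buffer="tvsoltvtl" (len 9), cursors c1@0 c4@1 c2@4 c3@6, authorship 1....2.3.
After op 5 (move_left): buffer="tvsoltvtl" (len 9), cursors c1@0 c4@0 c2@3 c3@5, authorship 1....2.3.
After op 6 (delete): buffer="tvotvtl" (len 7), cursors c1@0 c4@0 c2@2 c3@3, authorship 1..2.3.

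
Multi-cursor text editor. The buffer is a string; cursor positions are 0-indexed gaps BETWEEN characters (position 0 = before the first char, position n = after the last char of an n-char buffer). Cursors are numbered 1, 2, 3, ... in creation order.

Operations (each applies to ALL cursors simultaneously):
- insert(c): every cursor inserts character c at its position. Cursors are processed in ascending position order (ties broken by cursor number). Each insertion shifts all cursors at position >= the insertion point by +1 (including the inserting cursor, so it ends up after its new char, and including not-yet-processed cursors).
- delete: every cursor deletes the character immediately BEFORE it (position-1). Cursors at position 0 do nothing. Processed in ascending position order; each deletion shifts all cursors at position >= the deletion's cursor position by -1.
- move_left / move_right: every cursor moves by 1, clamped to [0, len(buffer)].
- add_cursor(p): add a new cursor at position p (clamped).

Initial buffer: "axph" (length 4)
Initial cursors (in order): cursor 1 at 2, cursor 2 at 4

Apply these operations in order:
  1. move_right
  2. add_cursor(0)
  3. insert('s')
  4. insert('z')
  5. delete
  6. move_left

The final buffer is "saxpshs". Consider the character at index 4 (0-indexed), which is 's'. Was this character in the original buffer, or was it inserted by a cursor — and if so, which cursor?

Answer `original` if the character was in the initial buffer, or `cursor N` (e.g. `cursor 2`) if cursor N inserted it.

After op 1 (move_right): buffer="axph" (len 4), cursors c1@3 c2@4, authorship ....
After op 2 (add_cursor(0)): buffer="axph" (len 4), cursors c3@0 c1@3 c2@4, authorship ....
After op 3 (insert('s')): buffer="saxpshs" (len 7), cursors c3@1 c1@5 c2@7, authorship 3...1.2
After op 4 (insert('z')): buffer="szaxpszhsz" (len 10), cursors c3@2 c1@7 c2@10, authorship 33...11.22
After op 5 (delete): buffer="saxpshs" (len 7), cursors c3@1 c1@5 c2@7, authorship 3...1.2
After op 6 (move_left): buffer="saxpshs" (len 7), cursors c3@0 c1@4 c2@6, authorship 3...1.2
Authorship (.=original, N=cursor N): 3 . . . 1 . 2
Index 4: author = 1

Answer: cursor 1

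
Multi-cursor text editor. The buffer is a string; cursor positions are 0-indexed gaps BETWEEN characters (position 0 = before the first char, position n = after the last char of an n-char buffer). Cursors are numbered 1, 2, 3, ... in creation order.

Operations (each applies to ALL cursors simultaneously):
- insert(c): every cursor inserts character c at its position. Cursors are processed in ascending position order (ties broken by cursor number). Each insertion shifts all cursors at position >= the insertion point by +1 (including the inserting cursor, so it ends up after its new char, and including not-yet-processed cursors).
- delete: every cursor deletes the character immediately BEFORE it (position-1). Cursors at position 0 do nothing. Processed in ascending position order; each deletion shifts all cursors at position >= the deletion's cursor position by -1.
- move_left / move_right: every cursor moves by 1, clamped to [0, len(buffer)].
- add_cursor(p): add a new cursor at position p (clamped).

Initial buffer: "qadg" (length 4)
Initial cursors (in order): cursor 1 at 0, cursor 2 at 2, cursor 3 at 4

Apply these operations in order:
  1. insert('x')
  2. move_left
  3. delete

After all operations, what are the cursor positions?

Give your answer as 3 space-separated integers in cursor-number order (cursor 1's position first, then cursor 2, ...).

After op 1 (insert('x')): buffer="xqaxdgx" (len 7), cursors c1@1 c2@4 c3@7, authorship 1..2..3
After op 2 (move_left): buffer="xqaxdgx" (len 7), cursors c1@0 c2@3 c3@6, authorship 1..2..3
After op 3 (delete): buffer="xqxdx" (len 5), cursors c1@0 c2@2 c3@4, authorship 1.2.3

Answer: 0 2 4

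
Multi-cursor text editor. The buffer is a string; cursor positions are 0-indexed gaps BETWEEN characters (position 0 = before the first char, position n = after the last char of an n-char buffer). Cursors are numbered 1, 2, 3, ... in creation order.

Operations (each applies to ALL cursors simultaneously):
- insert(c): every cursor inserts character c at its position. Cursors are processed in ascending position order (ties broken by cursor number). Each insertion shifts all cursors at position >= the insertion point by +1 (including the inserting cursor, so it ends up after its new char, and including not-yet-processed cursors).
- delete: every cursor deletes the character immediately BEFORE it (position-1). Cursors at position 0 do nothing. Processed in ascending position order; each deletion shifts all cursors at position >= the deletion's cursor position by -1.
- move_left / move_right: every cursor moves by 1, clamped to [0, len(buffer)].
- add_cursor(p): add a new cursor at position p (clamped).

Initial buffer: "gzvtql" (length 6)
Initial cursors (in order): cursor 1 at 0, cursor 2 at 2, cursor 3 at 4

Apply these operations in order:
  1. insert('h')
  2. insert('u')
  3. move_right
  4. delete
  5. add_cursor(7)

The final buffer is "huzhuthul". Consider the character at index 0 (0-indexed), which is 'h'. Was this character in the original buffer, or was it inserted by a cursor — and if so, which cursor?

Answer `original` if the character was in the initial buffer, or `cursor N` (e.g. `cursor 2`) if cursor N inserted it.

After op 1 (insert('h')): buffer="hgzhvthql" (len 9), cursors c1@1 c2@4 c3@7, authorship 1..2..3..
After op 2 (insert('u')): buffer="hugzhuvthuql" (len 12), cursors c1@2 c2@6 c3@10, authorship 11..22..33..
After op 3 (move_right): buffer="hugzhuvthuql" (len 12), cursors c1@3 c2@7 c3@11, authorship 11..22..33..
After op 4 (delete): buffer="huzhuthul" (len 9), cursors c1@2 c2@5 c3@8, authorship 11.22.33.
After op 5 (add_cursor(7)): buffer="huzhuthul" (len 9), cursors c1@2 c2@5 c4@7 c3@8, authorship 11.22.33.
Authorship (.=original, N=cursor N): 1 1 . 2 2 . 3 3 .
Index 0: author = 1

Answer: cursor 1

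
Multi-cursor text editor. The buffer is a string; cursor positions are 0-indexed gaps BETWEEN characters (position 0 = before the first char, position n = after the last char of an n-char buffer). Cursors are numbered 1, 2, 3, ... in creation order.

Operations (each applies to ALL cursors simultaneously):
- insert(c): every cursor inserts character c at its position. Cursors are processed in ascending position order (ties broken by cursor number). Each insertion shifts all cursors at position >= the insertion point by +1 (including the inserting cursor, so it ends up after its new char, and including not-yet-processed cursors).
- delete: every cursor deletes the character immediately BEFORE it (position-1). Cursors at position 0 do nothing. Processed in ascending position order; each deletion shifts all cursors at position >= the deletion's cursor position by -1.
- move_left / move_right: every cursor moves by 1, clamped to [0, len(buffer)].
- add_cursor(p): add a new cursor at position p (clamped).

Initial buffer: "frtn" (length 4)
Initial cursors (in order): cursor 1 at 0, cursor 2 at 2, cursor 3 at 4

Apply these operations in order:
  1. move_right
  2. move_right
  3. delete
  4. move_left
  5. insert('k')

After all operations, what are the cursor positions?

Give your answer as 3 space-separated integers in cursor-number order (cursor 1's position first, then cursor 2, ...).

Answer: 3 3 3

Derivation:
After op 1 (move_right): buffer="frtn" (len 4), cursors c1@1 c2@3 c3@4, authorship ....
After op 2 (move_right): buffer="frtn" (len 4), cursors c1@2 c2@4 c3@4, authorship ....
After op 3 (delete): buffer="f" (len 1), cursors c1@1 c2@1 c3@1, authorship .
After op 4 (move_left): buffer="f" (len 1), cursors c1@0 c2@0 c3@0, authorship .
After op 5 (insert('k')): buffer="kkkf" (len 4), cursors c1@3 c2@3 c3@3, authorship 123.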